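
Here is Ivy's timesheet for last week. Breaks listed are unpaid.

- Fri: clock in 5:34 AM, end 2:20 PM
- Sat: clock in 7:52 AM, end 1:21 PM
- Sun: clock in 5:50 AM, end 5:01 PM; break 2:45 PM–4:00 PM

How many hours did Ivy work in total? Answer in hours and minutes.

Fri: 5:34 AM–2:20 PM = 8 h 46 min
Sat: 7:52 AM–1:21 PM = 5 h 29 min
Sun: 5:50 AM–5:01 PM = 11 h 11 min; less 75 min break → 9 h 56 min
Total: 8 h 46 min + 5 h 29 min + 9 h 56 min = 24 h 11 min.

24 h 11 min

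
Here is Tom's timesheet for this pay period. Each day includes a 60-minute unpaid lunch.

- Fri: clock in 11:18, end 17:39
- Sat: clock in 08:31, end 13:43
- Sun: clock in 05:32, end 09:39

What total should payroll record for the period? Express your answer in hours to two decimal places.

Fri: 11:18–17:39 = 6 h 21 min; less 60 min break → 5 h 21 min
Sat: 08:31–13:43 = 5 h 12 min; less 60 min break → 4 h 12 min
Sun: 05:32–09:39 = 4 h 7 min; less 60 min break → 3 h 7 min
Total: 5 h 21 min + 4 h 12 min + 3 h 7 min = 12 h 40 min.

12.67 hours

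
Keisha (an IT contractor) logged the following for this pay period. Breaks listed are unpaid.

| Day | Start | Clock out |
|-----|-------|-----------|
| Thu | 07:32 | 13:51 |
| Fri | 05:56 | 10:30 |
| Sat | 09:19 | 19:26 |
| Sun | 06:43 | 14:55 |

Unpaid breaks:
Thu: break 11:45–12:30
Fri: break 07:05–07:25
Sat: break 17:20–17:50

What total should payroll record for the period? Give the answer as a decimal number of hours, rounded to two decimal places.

27.62 hours

Thu: 07:32–13:51 = 6 h 19 min; less 45 min break → 5 h 34 min
Fri: 05:56–10:30 = 4 h 34 min; less 20 min break → 4 h 14 min
Sat: 09:19–19:26 = 10 h 7 min; less 30 min break → 9 h 37 min
Sun: 06:43–14:55 = 8 h 12 min
Total: 5 h 34 min + 4 h 14 min + 9 h 37 min + 8 h 12 min = 27 h 37 min.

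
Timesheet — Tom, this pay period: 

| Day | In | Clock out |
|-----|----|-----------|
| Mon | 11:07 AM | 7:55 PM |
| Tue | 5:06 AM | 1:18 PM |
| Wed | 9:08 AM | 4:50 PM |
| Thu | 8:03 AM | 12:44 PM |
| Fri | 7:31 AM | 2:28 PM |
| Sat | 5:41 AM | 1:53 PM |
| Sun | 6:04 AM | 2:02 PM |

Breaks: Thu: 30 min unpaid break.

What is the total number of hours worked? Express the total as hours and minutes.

Mon: 11:07 AM–7:55 PM = 8 h 48 min
Tue: 5:06 AM–1:18 PM = 8 h 12 min
Wed: 9:08 AM–4:50 PM = 7 h 42 min
Thu: 8:03 AM–12:44 PM = 4 h 41 min; less 30 min break → 4 h 11 min
Fri: 7:31 AM–2:28 PM = 6 h 57 min
Sat: 5:41 AM–1:53 PM = 8 h 12 min
Sun: 6:04 AM–2:02 PM = 7 h 58 min
Total: 8 h 48 min + 8 h 12 min + 7 h 42 min + 4 h 11 min + 6 h 57 min + 8 h 12 min + 7 h 58 min = 52 h 0 min.

52 h 0 min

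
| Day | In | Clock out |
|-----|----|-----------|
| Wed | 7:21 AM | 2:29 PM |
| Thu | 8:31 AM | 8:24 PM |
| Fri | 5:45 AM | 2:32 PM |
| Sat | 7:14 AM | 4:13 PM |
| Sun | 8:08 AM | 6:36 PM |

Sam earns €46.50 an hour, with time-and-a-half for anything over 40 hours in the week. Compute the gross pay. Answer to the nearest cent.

€2365.69

Wed: 7:21 AM–2:29 PM = 7 h 8 min
Thu: 8:31 AM–8:24 PM = 11 h 53 min
Fri: 5:45 AM–2:32 PM = 8 h 47 min
Sat: 7:14 AM–4:13 PM = 8 h 59 min
Sun: 8:08 AM–6:36 PM = 10 h 28 min
Total worked: 47 h 15 min = 2835 min.
Regular 40 h 0 min = 2400 min at €46.50/h; overtime 7 h 15 min = 435 min at €69.75/h.
Pay = (2400 × €46.50 + 435 × €69.75) ÷ 60 = €2365.69.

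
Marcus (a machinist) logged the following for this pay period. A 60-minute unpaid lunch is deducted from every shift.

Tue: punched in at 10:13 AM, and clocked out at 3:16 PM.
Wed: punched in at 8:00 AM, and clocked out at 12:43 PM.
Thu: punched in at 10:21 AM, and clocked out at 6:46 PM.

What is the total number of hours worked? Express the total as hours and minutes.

15 h 11 min

Tue: 10:13 AM–3:16 PM = 5 h 3 min; less 60 min break → 4 h 3 min
Wed: 8:00 AM–12:43 PM = 4 h 43 min; less 60 min break → 3 h 43 min
Thu: 10:21 AM–6:46 PM = 8 h 25 min; less 60 min break → 7 h 25 min
Total: 4 h 3 min + 3 h 43 min + 7 h 25 min = 15 h 11 min.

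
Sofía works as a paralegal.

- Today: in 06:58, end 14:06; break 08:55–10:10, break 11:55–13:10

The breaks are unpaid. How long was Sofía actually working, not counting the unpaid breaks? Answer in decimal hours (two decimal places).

Today: 06:58–14:06 = 7 h 8 min; less 150 min break → 4 h 38 min

4.63 hours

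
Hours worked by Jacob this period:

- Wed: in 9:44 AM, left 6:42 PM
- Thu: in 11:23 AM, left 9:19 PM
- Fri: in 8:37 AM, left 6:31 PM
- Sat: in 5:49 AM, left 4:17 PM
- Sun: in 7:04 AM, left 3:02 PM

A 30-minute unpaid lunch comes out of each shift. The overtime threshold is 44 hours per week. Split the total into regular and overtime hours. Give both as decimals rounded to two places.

Regular 44.00 hours, overtime 0.73 hours

Wed: 9:44 AM–6:42 PM = 8 h 58 min; less 30 min break → 8 h 28 min
Thu: 11:23 AM–9:19 PM = 9 h 56 min; less 30 min break → 9 h 26 min
Fri: 8:37 AM–6:31 PM = 9 h 54 min; less 30 min break → 9 h 24 min
Sat: 5:49 AM–4:17 PM = 10 h 28 min; less 30 min break → 9 h 58 min
Sun: 7:04 AM–3:02 PM = 7 h 58 min; less 30 min break → 7 h 28 min
Total worked: 44 h 44 min = 44.73 h.
Threshold 44 h → overtime 0 h 44 min, regular 44 h 0 min.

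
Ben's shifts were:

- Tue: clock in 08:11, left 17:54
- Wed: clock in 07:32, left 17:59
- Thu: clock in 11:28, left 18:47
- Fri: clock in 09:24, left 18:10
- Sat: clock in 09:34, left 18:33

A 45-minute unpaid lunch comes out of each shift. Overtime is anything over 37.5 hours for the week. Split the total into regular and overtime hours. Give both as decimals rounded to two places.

Regular 37.50 hours, overtime 3.98 hours

Tue: 08:11–17:54 = 9 h 43 min; less 45 min break → 8 h 58 min
Wed: 07:32–17:59 = 10 h 27 min; less 45 min break → 9 h 42 min
Thu: 11:28–18:47 = 7 h 19 min; less 45 min break → 6 h 34 min
Fri: 09:24–18:10 = 8 h 46 min; less 45 min break → 8 h 1 min
Sat: 09:34–18:33 = 8 h 59 min; less 45 min break → 8 h 14 min
Total worked: 41 h 29 min = 41.48 h.
Threshold 37.5 h → overtime 3 h 59 min, regular 37 h 30 min.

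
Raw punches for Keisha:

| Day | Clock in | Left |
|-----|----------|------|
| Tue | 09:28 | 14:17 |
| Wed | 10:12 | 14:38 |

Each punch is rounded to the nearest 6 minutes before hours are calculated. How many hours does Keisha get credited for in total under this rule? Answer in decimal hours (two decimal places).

Tue: in 09:28→09:30, out 14:17→14:18; 4 h 48 min
Wed: in 10:12→10:12, out 14:38→14:36; 4 h 24 min
Total credited: 9 h 12 min.

9.20 hours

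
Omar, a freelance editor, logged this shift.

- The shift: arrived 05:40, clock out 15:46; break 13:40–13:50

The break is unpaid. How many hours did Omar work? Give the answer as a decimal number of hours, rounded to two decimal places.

The shift: 05:40–15:46 = 10 h 6 min; less 10 min break → 9 h 56 min

9.93 hours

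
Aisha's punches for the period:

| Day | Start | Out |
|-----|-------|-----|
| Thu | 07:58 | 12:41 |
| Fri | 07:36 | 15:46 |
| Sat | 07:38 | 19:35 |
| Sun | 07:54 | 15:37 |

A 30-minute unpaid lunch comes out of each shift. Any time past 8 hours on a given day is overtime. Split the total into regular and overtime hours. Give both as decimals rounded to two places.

Regular 27.10 hours, overtime 3.45 hours

Thu: 07:58–12:41 = 4 h 43 min; less 30 min break → 4 h 13 min
Fri: 07:36–15:46 = 8 h 10 min; less 30 min break → 7 h 40 min
Sat: 07:38–19:35 = 11 h 57 min; less 30 min break → 11 h 27 min
Sun: 07:54–15:37 = 7 h 43 min; less 30 min break → 7 h 13 min
Thu reg 4 h 13 min / OT 0 h 0 min; Fri reg 7 h 40 min / OT 0 h 0 min; Sat reg 8 h 0 min / OT 3 h 27 min; Sun reg 7 h 13 min / OT 0 h 0 min.
Totals: regular 27 h 6 min, overtime 3 h 27 min.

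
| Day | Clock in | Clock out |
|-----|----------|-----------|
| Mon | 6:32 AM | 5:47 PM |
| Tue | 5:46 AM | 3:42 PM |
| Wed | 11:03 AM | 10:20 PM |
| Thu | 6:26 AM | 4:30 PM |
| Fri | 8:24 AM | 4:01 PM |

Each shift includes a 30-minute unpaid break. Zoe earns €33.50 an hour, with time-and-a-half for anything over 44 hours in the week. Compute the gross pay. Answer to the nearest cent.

Mon: 6:32 AM–5:47 PM = 11 h 15 min; less 30 min break → 10 h 45 min
Tue: 5:46 AM–3:42 PM = 9 h 56 min; less 30 min break → 9 h 26 min
Wed: 11:03 AM–10:20 PM = 11 h 17 min; less 30 min break → 10 h 47 min
Thu: 6:26 AM–4:30 PM = 10 h 4 min; less 30 min break → 9 h 34 min
Fri: 8:24 AM–4:01 PM = 7 h 37 min; less 30 min break → 7 h 7 min
Total worked: 47 h 39 min = 2859 min.
Regular 44 h 0 min = 2640 min at €33.50/h; overtime 3 h 39 min = 219 min at €50.25/h.
Pay = (2640 × €33.50 + 219 × €50.25) ÷ 60 = €1657.41.

€1657.41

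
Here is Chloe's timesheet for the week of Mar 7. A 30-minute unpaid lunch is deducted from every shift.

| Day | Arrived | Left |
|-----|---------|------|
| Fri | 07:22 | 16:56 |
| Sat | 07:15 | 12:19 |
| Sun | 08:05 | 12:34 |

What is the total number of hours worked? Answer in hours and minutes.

17 h 37 min

Fri: 07:22–16:56 = 9 h 34 min; less 30 min break → 9 h 4 min
Sat: 07:15–12:19 = 5 h 4 min; less 30 min break → 4 h 34 min
Sun: 08:05–12:34 = 4 h 29 min; less 30 min break → 3 h 59 min
Total: 9 h 4 min + 4 h 34 min + 3 h 59 min = 17 h 37 min.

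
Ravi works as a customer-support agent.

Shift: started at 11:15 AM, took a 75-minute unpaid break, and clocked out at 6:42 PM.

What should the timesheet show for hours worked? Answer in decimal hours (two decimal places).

6.20 hours

Shift: 11:15 AM–6:42 PM = 7 h 27 min; less 75 min break → 6 h 12 min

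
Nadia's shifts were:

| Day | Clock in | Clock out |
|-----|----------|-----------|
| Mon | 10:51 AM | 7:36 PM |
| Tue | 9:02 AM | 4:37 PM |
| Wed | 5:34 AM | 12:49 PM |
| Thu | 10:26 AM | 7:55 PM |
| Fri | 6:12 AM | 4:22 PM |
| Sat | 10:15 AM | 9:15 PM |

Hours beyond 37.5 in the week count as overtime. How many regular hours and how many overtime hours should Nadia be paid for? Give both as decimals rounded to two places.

Regular 37.50 hours, overtime 16.73 hours

Mon: 10:51 AM–7:36 PM = 8 h 45 min
Tue: 9:02 AM–4:37 PM = 7 h 35 min
Wed: 5:34 AM–12:49 PM = 7 h 15 min
Thu: 10:26 AM–7:55 PM = 9 h 29 min
Fri: 6:12 AM–4:22 PM = 10 h 10 min
Sat: 10:15 AM–9:15 PM = 11 h 0 min
Total worked: 54 h 14 min = 54.23 h.
Threshold 37.5 h → overtime 16 h 44 min, regular 37 h 30 min.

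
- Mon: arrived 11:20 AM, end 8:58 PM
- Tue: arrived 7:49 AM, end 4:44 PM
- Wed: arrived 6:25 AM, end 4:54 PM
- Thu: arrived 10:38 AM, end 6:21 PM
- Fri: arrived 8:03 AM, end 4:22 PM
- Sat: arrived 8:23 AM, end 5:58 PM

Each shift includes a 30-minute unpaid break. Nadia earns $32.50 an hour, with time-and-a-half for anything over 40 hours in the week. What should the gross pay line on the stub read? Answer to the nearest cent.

Mon: 11:20 AM–8:58 PM = 9 h 38 min; less 30 min break → 9 h 8 min
Tue: 7:49 AM–4:44 PM = 8 h 55 min; less 30 min break → 8 h 25 min
Wed: 6:25 AM–4:54 PM = 10 h 29 min; less 30 min break → 9 h 59 min
Thu: 10:38 AM–6:21 PM = 7 h 43 min; less 30 min break → 7 h 13 min
Fri: 8:03 AM–4:22 PM = 8 h 19 min; less 30 min break → 7 h 49 min
Sat: 8:23 AM–5:58 PM = 9 h 35 min; less 30 min break → 9 h 5 min
Total worked: 51 h 39 min = 3099 min.
Regular 40 h 0 min = 2400 min at $32.50/h; overtime 11 h 39 min = 699 min at $48.75/h.
Pay = (2400 × $32.50 + 699 × $48.75) ÷ 60 = $1867.94.

$1867.94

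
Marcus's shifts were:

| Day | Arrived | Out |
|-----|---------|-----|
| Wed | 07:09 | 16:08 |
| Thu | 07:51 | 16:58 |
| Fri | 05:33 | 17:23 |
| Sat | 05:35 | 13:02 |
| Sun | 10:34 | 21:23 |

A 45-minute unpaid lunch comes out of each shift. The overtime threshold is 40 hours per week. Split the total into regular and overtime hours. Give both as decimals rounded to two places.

Regular 40.00 hours, overtime 4.45 hours

Wed: 07:09–16:08 = 8 h 59 min; less 45 min break → 8 h 14 min
Thu: 07:51–16:58 = 9 h 7 min; less 45 min break → 8 h 22 min
Fri: 05:33–17:23 = 11 h 50 min; less 45 min break → 11 h 5 min
Sat: 05:35–13:02 = 7 h 27 min; less 45 min break → 6 h 42 min
Sun: 10:34–21:23 = 10 h 49 min; less 45 min break → 10 h 4 min
Total worked: 44 h 27 min = 44.45 h.
Threshold 40 h → overtime 4 h 27 min, regular 40 h 0 min.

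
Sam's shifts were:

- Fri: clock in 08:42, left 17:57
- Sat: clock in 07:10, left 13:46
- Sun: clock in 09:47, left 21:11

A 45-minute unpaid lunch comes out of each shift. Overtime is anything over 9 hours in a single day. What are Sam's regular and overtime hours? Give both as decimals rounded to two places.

Fri: 08:42–17:57 = 9 h 15 min; less 45 min break → 8 h 30 min
Sat: 07:10–13:46 = 6 h 36 min; less 45 min break → 5 h 51 min
Sun: 09:47–21:11 = 11 h 24 min; less 45 min break → 10 h 39 min
Fri reg 8 h 30 min / OT 0 h 0 min; Sat reg 5 h 51 min / OT 0 h 0 min; Sun reg 9 h 0 min / OT 1 h 39 min.
Totals: regular 23 h 21 min, overtime 1 h 39 min.

Regular 23.35 hours, overtime 1.65 hours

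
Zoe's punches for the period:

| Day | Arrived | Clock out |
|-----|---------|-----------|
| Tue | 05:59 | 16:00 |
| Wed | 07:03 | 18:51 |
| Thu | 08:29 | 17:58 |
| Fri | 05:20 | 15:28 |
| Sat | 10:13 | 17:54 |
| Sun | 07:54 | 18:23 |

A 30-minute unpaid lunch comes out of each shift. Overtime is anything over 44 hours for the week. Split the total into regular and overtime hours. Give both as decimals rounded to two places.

Tue: 05:59–16:00 = 10 h 1 min; less 30 min break → 9 h 31 min
Wed: 07:03–18:51 = 11 h 48 min; less 30 min break → 11 h 18 min
Thu: 08:29–17:58 = 9 h 29 min; less 30 min break → 8 h 59 min
Fri: 05:20–15:28 = 10 h 8 min; less 30 min break → 9 h 38 min
Sat: 10:13–17:54 = 7 h 41 min; less 30 min break → 7 h 11 min
Sun: 07:54–18:23 = 10 h 29 min; less 30 min break → 9 h 59 min
Total worked: 56 h 36 min = 56.60 h.
Threshold 44 h → overtime 12 h 36 min, regular 44 h 0 min.

Regular 44.00 hours, overtime 12.60 hours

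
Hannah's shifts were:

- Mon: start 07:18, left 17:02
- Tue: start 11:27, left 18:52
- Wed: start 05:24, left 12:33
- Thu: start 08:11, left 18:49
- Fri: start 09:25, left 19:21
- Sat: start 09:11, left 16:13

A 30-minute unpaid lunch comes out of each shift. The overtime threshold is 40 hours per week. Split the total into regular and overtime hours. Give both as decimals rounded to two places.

Regular 40.00 hours, overtime 8.90 hours

Mon: 07:18–17:02 = 9 h 44 min; less 30 min break → 9 h 14 min
Tue: 11:27–18:52 = 7 h 25 min; less 30 min break → 6 h 55 min
Wed: 05:24–12:33 = 7 h 9 min; less 30 min break → 6 h 39 min
Thu: 08:11–18:49 = 10 h 38 min; less 30 min break → 10 h 8 min
Fri: 09:25–19:21 = 9 h 56 min; less 30 min break → 9 h 26 min
Sat: 09:11–16:13 = 7 h 2 min; less 30 min break → 6 h 32 min
Total worked: 48 h 54 min = 48.90 h.
Threshold 40 h → overtime 8 h 54 min, regular 40 h 0 min.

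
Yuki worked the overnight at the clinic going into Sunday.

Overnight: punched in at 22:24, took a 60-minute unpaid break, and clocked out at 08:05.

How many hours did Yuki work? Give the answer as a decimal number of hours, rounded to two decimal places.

8.68 hours

Overnight: 22:24 → midnight = 1 h 36 min; midnight → 08:05 = 8 h 5 min; span 9 h 41 min; less 60 min break → 8 h 41 min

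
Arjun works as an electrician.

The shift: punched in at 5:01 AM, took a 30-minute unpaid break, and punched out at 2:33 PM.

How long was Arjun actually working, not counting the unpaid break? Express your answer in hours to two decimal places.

The shift: 5:01 AM–2:33 PM = 9 h 32 min; less 30 min break → 9 h 2 min

9.03 hours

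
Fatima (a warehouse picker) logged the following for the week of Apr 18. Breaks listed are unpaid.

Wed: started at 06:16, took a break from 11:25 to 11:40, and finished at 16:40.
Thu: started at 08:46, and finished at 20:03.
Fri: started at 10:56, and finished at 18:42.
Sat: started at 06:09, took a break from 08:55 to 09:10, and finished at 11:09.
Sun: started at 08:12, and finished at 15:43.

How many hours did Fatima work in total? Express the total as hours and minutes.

Wed: 06:16–16:40 = 10 h 24 min; less 15 min break → 10 h 9 min
Thu: 08:46–20:03 = 11 h 17 min
Fri: 10:56–18:42 = 7 h 46 min
Sat: 06:09–11:09 = 5 h 0 min; less 15 min break → 4 h 45 min
Sun: 08:12–15:43 = 7 h 31 min
Total: 10 h 9 min + 11 h 17 min + 7 h 46 min + 4 h 45 min + 7 h 31 min = 41 h 28 min.

41 h 28 min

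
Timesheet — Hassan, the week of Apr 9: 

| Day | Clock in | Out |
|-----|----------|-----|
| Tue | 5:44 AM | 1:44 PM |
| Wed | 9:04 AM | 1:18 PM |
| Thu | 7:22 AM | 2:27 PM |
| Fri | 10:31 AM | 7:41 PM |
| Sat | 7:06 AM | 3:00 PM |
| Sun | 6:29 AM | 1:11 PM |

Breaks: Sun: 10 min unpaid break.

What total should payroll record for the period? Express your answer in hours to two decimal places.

42.92 hours

Tue: 5:44 AM–1:44 PM = 8 h 0 min
Wed: 9:04 AM–1:18 PM = 4 h 14 min
Thu: 7:22 AM–2:27 PM = 7 h 5 min
Fri: 10:31 AM–7:41 PM = 9 h 10 min
Sat: 7:06 AM–3:00 PM = 7 h 54 min
Sun: 6:29 AM–1:11 PM = 6 h 42 min; less 10 min break → 6 h 32 min
Total: 8 h 0 min + 4 h 14 min + 7 h 5 min + 9 h 10 min + 7 h 54 min + 6 h 32 min = 42 h 55 min.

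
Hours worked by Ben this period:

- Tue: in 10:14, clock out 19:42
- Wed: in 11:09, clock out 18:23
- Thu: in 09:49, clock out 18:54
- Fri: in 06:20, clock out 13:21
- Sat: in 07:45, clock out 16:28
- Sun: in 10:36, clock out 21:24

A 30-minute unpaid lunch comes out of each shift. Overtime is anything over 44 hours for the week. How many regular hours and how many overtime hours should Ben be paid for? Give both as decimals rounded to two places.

Regular 44.00 hours, overtime 5.32 hours

Tue: 10:14–19:42 = 9 h 28 min; less 30 min break → 8 h 58 min
Wed: 11:09–18:23 = 7 h 14 min; less 30 min break → 6 h 44 min
Thu: 09:49–18:54 = 9 h 5 min; less 30 min break → 8 h 35 min
Fri: 06:20–13:21 = 7 h 1 min; less 30 min break → 6 h 31 min
Sat: 07:45–16:28 = 8 h 43 min; less 30 min break → 8 h 13 min
Sun: 10:36–21:24 = 10 h 48 min; less 30 min break → 10 h 18 min
Total worked: 49 h 19 min = 49.32 h.
Threshold 44 h → overtime 5 h 19 min, regular 44 h 0 min.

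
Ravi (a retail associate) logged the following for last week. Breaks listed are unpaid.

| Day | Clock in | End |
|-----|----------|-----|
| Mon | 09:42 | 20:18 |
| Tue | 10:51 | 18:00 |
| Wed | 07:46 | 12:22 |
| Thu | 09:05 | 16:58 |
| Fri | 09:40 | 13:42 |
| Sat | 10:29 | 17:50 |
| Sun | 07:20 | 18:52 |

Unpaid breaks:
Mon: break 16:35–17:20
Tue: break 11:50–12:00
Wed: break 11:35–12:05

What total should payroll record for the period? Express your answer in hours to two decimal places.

Mon: 09:42–20:18 = 10 h 36 min; less 45 min break → 9 h 51 min
Tue: 10:51–18:00 = 7 h 9 min; less 10 min break → 6 h 59 min
Wed: 07:46–12:22 = 4 h 36 min; less 30 min break → 4 h 6 min
Thu: 09:05–16:58 = 7 h 53 min
Fri: 09:40–13:42 = 4 h 2 min
Sat: 10:29–17:50 = 7 h 21 min
Sun: 07:20–18:52 = 11 h 32 min
Total: 9 h 51 min + 6 h 59 min + 4 h 6 min + 7 h 53 min + 4 h 2 min + 7 h 21 min + 11 h 32 min = 51 h 44 min.

51.73 hours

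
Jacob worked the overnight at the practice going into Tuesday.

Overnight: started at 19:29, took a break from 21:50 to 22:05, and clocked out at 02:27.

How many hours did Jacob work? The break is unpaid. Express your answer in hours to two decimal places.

6.72 hours

Overnight: 19:29 → midnight = 4 h 31 min; midnight → 02:27 = 2 h 27 min; span 6 h 58 min; less 15 min break → 6 h 43 min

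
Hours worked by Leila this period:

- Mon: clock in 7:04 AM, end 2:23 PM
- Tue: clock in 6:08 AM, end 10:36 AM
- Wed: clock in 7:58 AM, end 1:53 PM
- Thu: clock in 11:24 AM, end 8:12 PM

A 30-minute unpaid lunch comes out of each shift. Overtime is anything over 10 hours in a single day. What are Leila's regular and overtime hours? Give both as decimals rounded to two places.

Regular 24.50 hours, overtime 0.00 hours

Mon: 7:04 AM–2:23 PM = 7 h 19 min; less 30 min break → 6 h 49 min
Tue: 6:08 AM–10:36 AM = 4 h 28 min; less 30 min break → 3 h 58 min
Wed: 7:58 AM–1:53 PM = 5 h 55 min; less 30 min break → 5 h 25 min
Thu: 11:24 AM–8:12 PM = 8 h 48 min; less 30 min break → 8 h 18 min
Mon reg 6 h 49 min / OT 0 h 0 min; Tue reg 3 h 58 min / OT 0 h 0 min; Wed reg 5 h 25 min / OT 0 h 0 min; Thu reg 8 h 18 min / OT 0 h 0 min.
Totals: regular 24 h 30 min, overtime 0 h 0 min.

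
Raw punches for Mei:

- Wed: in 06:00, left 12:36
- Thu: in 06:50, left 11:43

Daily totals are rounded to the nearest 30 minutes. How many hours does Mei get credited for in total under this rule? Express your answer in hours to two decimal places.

Wed: 06:00–12:36 = 6 h 36 min → rounds to 6 h 30 min
Thu: 06:50–11:43 = 4 h 53 min → rounds to 5 h 0 min
Total credited: 11 h 30 min.

11.50 hours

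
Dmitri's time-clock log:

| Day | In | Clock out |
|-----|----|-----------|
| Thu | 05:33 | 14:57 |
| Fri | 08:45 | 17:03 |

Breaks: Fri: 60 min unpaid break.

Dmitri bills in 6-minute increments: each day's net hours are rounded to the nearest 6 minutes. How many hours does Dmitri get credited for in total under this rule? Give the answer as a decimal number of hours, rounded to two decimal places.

Thu: 05:33–14:57 = 9 h 24 min → rounds to 9 h 24 min
Fri: 08:45–17:03 = 8 h 18 min − 60 min = 7 h 18 min → rounds to 7 h 18 min
Total credited: 16 h 42 min.

16.70 hours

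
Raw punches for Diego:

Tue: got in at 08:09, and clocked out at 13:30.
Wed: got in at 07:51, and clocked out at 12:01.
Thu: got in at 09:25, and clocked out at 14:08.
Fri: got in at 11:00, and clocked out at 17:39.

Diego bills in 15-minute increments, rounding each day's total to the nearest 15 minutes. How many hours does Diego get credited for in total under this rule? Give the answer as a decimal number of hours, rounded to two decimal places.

Tue: 08:09–13:30 = 5 h 21 min → rounds to 5 h 15 min
Wed: 07:51–12:01 = 4 h 10 min → rounds to 4 h 15 min
Thu: 09:25–14:08 = 4 h 43 min → rounds to 4 h 45 min
Fri: 11:00–17:39 = 6 h 39 min → rounds to 6 h 45 min
Total credited: 21 h 0 min.

21.00 hours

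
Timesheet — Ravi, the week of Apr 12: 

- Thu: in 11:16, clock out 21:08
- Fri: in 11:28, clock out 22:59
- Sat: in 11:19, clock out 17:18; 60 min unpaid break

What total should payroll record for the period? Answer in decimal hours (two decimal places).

Thu: 11:16–21:08 = 9 h 52 min
Fri: 11:28–22:59 = 11 h 31 min
Sat: 11:19–17:18 = 5 h 59 min; less 60 min break → 4 h 59 min
Total: 9 h 52 min + 11 h 31 min + 4 h 59 min = 26 h 22 min.

26.37 hours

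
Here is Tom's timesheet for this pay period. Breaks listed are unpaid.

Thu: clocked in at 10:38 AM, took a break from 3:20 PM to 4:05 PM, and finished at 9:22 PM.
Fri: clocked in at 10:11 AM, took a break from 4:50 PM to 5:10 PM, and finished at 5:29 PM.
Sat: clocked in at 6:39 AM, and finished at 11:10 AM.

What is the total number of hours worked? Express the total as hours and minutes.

Thu: 10:38 AM–9:22 PM = 10 h 44 min; less 45 min break → 9 h 59 min
Fri: 10:11 AM–5:29 PM = 7 h 18 min; less 20 min break → 6 h 58 min
Sat: 6:39 AM–11:10 AM = 4 h 31 min
Total: 9 h 59 min + 6 h 58 min + 4 h 31 min = 21 h 28 min.

21 h 28 min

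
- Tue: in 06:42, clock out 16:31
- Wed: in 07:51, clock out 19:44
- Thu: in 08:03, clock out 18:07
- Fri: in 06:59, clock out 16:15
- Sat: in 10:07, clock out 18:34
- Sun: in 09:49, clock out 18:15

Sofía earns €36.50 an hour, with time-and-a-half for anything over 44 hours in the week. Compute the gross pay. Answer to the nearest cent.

Tue: 06:42–16:31 = 9 h 49 min
Wed: 07:51–19:44 = 11 h 53 min
Thu: 08:03–18:07 = 10 h 4 min
Fri: 06:59–16:15 = 9 h 16 min
Sat: 10:07–18:34 = 8 h 27 min
Sun: 09:49–18:15 = 8 h 26 min
Total worked: 57 h 55 min = 3475 min.
Regular 44 h 0 min = 2640 min at €36.50/h; overtime 13 h 55 min = 835 min at €54.75/h.
Pay = (2640 × €36.50 + 835 × €54.75) ÷ 60 = €2367.94.

€2367.94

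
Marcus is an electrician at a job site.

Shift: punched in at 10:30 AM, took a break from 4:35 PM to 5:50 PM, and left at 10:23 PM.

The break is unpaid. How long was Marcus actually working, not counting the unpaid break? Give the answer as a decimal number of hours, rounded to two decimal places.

Shift: 10:30 AM–10:23 PM = 11 h 53 min; less 75 min break → 10 h 38 min

10.63 hours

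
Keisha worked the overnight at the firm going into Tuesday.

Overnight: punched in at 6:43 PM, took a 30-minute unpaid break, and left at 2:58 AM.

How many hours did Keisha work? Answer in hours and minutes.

Overnight: 6:43 PM → midnight = 5 h 17 min; midnight → 2:58 AM = 2 h 58 min; span 8 h 15 min; less 30 min break → 7 h 45 min

7 h 45 min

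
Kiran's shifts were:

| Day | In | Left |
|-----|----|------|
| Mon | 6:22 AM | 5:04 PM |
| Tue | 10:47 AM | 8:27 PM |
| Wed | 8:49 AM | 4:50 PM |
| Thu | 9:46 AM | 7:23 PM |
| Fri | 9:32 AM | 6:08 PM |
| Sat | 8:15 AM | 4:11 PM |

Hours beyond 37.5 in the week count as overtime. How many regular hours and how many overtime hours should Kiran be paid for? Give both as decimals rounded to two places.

Mon: 6:22 AM–5:04 PM = 10 h 42 min
Tue: 10:47 AM–8:27 PM = 9 h 40 min
Wed: 8:49 AM–4:50 PM = 8 h 1 min
Thu: 9:46 AM–7:23 PM = 9 h 37 min
Fri: 9:32 AM–6:08 PM = 8 h 36 min
Sat: 8:15 AM–4:11 PM = 7 h 56 min
Total worked: 54 h 32 min = 54.53 h.
Threshold 37.5 h → overtime 17 h 2 min, regular 37 h 30 min.

Regular 37.50 hours, overtime 17.03 hours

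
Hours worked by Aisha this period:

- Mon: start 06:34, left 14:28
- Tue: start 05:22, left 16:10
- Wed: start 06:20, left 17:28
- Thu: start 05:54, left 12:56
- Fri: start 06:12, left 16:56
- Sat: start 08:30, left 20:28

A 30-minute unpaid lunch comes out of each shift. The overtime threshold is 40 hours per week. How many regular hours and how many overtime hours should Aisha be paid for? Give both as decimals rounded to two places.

Mon: 06:34–14:28 = 7 h 54 min; less 30 min break → 7 h 24 min
Tue: 05:22–16:10 = 10 h 48 min; less 30 min break → 10 h 18 min
Wed: 06:20–17:28 = 11 h 8 min; less 30 min break → 10 h 38 min
Thu: 05:54–12:56 = 7 h 2 min; less 30 min break → 6 h 32 min
Fri: 06:12–16:56 = 10 h 44 min; less 30 min break → 10 h 14 min
Sat: 08:30–20:28 = 11 h 58 min; less 30 min break → 11 h 28 min
Total worked: 56 h 34 min = 56.57 h.
Threshold 40 h → overtime 16 h 34 min, regular 40 h 0 min.

Regular 40.00 hours, overtime 16.57 hours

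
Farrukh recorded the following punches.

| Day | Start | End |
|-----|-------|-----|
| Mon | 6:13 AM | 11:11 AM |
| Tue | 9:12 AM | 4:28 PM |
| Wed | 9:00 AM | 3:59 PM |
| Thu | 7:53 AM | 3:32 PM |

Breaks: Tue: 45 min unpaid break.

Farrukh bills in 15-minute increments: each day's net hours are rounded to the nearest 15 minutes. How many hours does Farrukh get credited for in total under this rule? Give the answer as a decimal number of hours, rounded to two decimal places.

Mon: 6:13 AM–11:11 AM = 4 h 58 min → rounds to 5 h 0 min
Tue: 9:12 AM–4:28 PM = 7 h 16 min − 45 min = 6 h 31 min → rounds to 6 h 30 min
Wed: 9:00 AM–3:59 PM = 6 h 59 min → rounds to 7 h 0 min
Thu: 7:53 AM–3:32 PM = 7 h 39 min → rounds to 7 h 45 min
Total credited: 26 h 15 min.

26.25 hours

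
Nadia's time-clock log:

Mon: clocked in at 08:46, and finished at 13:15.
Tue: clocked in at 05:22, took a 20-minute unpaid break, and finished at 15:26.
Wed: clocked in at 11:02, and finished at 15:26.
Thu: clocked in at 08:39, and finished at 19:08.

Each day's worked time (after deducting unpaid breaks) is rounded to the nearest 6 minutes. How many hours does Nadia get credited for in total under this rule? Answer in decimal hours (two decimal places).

Mon: 08:46–13:15 = 4 h 29 min → rounds to 4 h 30 min
Tue: 05:22–15:26 = 10 h 4 min − 20 min = 9 h 44 min → rounds to 9 h 42 min
Wed: 11:02–15:26 = 4 h 24 min → rounds to 4 h 24 min
Thu: 08:39–19:08 = 10 h 29 min → rounds to 10 h 30 min
Total credited: 29 h 6 min.

29.10 hours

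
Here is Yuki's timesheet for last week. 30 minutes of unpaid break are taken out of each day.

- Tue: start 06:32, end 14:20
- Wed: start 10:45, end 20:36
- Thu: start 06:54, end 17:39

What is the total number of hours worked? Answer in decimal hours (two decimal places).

26.90 hours

Tue: 06:32–14:20 = 7 h 48 min; less 30 min break → 7 h 18 min
Wed: 10:45–20:36 = 9 h 51 min; less 30 min break → 9 h 21 min
Thu: 06:54–17:39 = 10 h 45 min; less 30 min break → 10 h 15 min
Total: 7 h 18 min + 9 h 21 min + 10 h 15 min = 26 h 54 min.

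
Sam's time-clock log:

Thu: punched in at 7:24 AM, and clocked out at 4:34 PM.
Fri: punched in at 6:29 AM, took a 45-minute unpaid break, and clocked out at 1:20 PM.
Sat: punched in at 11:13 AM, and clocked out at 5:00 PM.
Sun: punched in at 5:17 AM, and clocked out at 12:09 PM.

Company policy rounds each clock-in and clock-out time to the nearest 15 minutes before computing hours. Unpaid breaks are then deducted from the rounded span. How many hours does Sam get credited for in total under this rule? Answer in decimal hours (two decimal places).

27.75 hours

Thu: in 7:24 AM→7:30 AM, out 4:34 PM→4:30 PM; 9 h 0 min
Fri: in 6:29 AM→6:30 AM, out 1:20 PM→1:15 PM; 6 h 45 min − 45 min = 6 h 0 min
Sat: in 11:13 AM→11:15 AM, out 5:00 PM→5:00 PM; 5 h 45 min
Sun: in 5:17 AM→5:15 AM, out 12:09 PM→12:15 PM; 7 h 0 min
Total credited: 27 h 45 min.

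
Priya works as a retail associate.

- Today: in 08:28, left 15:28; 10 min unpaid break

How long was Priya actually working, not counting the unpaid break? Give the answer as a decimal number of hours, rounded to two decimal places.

6.83 hours

Today: 08:28–15:28 = 7 h 0 min; less 10 min break → 6 h 50 min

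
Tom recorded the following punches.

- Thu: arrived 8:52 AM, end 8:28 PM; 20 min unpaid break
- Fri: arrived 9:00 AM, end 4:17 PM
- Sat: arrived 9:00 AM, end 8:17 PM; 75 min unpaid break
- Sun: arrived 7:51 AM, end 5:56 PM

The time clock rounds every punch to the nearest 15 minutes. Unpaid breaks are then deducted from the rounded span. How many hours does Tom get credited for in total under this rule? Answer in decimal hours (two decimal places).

Thu: in 8:52 AM→8:45 AM, out 8:28 PM→8:30 PM; 11 h 45 min − 20 min = 11 h 25 min
Fri: in 9:00 AM→9:00 AM, out 4:17 PM→4:15 PM; 7 h 15 min
Sat: in 9:00 AM→9:00 AM, out 8:17 PM→8:15 PM; 11 h 15 min − 75 min = 10 h 0 min
Sun: in 7:51 AM→7:45 AM, out 5:56 PM→6:00 PM; 10 h 15 min
Total credited: 38 h 55 min.

38.92 hours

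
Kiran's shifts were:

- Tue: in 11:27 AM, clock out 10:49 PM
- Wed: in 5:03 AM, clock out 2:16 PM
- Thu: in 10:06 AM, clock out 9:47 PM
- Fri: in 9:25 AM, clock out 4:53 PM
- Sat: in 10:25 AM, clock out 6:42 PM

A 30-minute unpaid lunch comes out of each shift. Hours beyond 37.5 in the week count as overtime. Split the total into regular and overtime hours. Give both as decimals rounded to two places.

Regular 37.50 hours, overtime 8.02 hours

Tue: 11:27 AM–10:49 PM = 11 h 22 min; less 30 min break → 10 h 52 min
Wed: 5:03 AM–2:16 PM = 9 h 13 min; less 30 min break → 8 h 43 min
Thu: 10:06 AM–9:47 PM = 11 h 41 min; less 30 min break → 11 h 11 min
Fri: 9:25 AM–4:53 PM = 7 h 28 min; less 30 min break → 6 h 58 min
Sat: 10:25 AM–6:42 PM = 8 h 17 min; less 30 min break → 7 h 47 min
Total worked: 45 h 31 min = 45.52 h.
Threshold 37.5 h → overtime 8 h 1 min, regular 37 h 30 min.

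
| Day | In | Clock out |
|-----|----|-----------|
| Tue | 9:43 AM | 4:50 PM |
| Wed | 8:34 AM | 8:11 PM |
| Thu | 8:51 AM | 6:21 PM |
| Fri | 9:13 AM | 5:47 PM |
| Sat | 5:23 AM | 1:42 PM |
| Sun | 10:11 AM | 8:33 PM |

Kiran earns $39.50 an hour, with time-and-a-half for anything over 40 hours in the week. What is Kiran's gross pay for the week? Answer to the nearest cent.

$2497.39

Tue: 9:43 AM–4:50 PM = 7 h 7 min
Wed: 8:34 AM–8:11 PM = 11 h 37 min
Thu: 8:51 AM–6:21 PM = 9 h 30 min
Fri: 9:13 AM–5:47 PM = 8 h 34 min
Sat: 5:23 AM–1:42 PM = 8 h 19 min
Sun: 10:11 AM–8:33 PM = 10 h 22 min
Total worked: 55 h 29 min = 3329 min.
Regular 40 h 0 min = 2400 min at $39.50/h; overtime 15 h 29 min = 929 min at $59.25/h.
Pay = (2400 × $39.50 + 929 × $59.25) ÷ 60 = $2497.39.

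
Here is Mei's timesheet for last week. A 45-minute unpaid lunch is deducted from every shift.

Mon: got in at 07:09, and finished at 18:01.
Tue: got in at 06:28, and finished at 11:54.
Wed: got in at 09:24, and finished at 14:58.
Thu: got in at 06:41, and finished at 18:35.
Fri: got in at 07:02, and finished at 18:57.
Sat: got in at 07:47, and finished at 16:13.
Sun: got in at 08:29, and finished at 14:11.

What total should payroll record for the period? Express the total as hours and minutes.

Mon: 07:09–18:01 = 10 h 52 min; less 45 min break → 10 h 7 min
Tue: 06:28–11:54 = 5 h 26 min; less 45 min break → 4 h 41 min
Wed: 09:24–14:58 = 5 h 34 min; less 45 min break → 4 h 49 min
Thu: 06:41–18:35 = 11 h 54 min; less 45 min break → 11 h 9 min
Fri: 07:02–18:57 = 11 h 55 min; less 45 min break → 11 h 10 min
Sat: 07:47–16:13 = 8 h 26 min; less 45 min break → 7 h 41 min
Sun: 08:29–14:11 = 5 h 42 min; less 45 min break → 4 h 57 min
Total: 10 h 7 min + 4 h 41 min + 4 h 49 min + 11 h 9 min + 11 h 10 min + 7 h 41 min + 4 h 57 min = 54 h 34 min.

54 h 34 min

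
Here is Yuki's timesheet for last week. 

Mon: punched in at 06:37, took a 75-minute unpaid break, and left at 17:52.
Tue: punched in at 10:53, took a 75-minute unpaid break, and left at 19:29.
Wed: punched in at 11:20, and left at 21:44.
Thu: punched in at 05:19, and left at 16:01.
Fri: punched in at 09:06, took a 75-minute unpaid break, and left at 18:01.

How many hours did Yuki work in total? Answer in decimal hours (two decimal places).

46.12 hours

Mon: 06:37–17:52 = 11 h 15 min; less 75 min break → 10 h 0 min
Tue: 10:53–19:29 = 8 h 36 min; less 75 min break → 7 h 21 min
Wed: 11:20–21:44 = 10 h 24 min
Thu: 05:19–16:01 = 10 h 42 min
Fri: 09:06–18:01 = 8 h 55 min; less 75 min break → 7 h 40 min
Total: 10 h 0 min + 7 h 21 min + 10 h 24 min + 10 h 42 min + 7 h 40 min = 46 h 7 min.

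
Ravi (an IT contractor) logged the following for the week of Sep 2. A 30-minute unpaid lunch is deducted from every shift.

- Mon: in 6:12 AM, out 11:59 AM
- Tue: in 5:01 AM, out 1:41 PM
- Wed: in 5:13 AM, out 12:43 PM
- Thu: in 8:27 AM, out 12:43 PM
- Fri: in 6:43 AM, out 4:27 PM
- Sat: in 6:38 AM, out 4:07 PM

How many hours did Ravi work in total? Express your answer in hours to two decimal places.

Mon: 6:12 AM–11:59 AM = 5 h 47 min; less 30 min break → 5 h 17 min
Tue: 5:01 AM–1:41 PM = 8 h 40 min; less 30 min break → 8 h 10 min
Wed: 5:13 AM–12:43 PM = 7 h 30 min; less 30 min break → 7 h 0 min
Thu: 8:27 AM–12:43 PM = 4 h 16 min; less 30 min break → 3 h 46 min
Fri: 6:43 AM–4:27 PM = 9 h 44 min; less 30 min break → 9 h 14 min
Sat: 6:38 AM–4:07 PM = 9 h 29 min; less 30 min break → 8 h 59 min
Total: 5 h 17 min + 8 h 10 min + 7 h 0 min + 3 h 46 min + 9 h 14 min + 8 h 59 min = 42 h 26 min.

42.43 hours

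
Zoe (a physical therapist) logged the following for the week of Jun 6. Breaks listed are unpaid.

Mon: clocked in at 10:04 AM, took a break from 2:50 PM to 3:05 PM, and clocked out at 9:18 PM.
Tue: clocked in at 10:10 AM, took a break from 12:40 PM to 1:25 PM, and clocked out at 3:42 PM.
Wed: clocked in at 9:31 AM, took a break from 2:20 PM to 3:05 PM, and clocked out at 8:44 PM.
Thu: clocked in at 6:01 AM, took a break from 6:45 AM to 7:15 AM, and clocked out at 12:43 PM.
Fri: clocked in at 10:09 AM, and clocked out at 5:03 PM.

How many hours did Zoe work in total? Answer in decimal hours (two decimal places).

Mon: 10:04 AM–9:18 PM = 11 h 14 min; less 15 min break → 10 h 59 min
Tue: 10:10 AM–3:42 PM = 5 h 32 min; less 45 min break → 4 h 47 min
Wed: 9:31 AM–8:44 PM = 11 h 13 min; less 45 min break → 10 h 28 min
Thu: 6:01 AM–12:43 PM = 6 h 42 min; less 30 min break → 6 h 12 min
Fri: 10:09 AM–5:03 PM = 6 h 54 min
Total: 10 h 59 min + 4 h 47 min + 10 h 28 min + 6 h 12 min + 6 h 54 min = 39 h 20 min.

39.33 hours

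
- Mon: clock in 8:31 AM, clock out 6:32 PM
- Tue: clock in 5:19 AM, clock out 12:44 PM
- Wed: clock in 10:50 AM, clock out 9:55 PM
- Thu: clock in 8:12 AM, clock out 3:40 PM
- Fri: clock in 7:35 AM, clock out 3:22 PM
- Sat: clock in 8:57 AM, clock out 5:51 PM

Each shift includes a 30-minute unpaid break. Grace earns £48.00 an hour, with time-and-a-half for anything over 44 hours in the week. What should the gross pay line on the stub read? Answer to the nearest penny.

Mon: 8:31 AM–6:32 PM = 10 h 1 min; less 30 min break → 9 h 31 min
Tue: 5:19 AM–12:44 PM = 7 h 25 min; less 30 min break → 6 h 55 min
Wed: 10:50 AM–9:55 PM = 11 h 5 min; less 30 min break → 10 h 35 min
Thu: 8:12 AM–3:40 PM = 7 h 28 min; less 30 min break → 6 h 58 min
Fri: 7:35 AM–3:22 PM = 7 h 47 min; less 30 min break → 7 h 17 min
Sat: 8:57 AM–5:51 PM = 8 h 54 min; less 30 min break → 8 h 24 min
Total worked: 49 h 40 min = 2980 min.
Regular 44 h 0 min = 2640 min at £48.00/h; overtime 5 h 40 min = 340 min at £72.00/h.
Pay = (2640 × £48.00 + 340 × £72.00) ÷ 60 = £2520.00.

£2520.00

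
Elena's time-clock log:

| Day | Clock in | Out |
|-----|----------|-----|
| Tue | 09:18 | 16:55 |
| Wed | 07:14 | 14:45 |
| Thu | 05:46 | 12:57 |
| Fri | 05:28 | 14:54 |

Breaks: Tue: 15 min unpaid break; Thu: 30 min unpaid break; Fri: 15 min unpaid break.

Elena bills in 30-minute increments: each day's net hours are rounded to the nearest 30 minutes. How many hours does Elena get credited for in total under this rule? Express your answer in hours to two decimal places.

30.50 hours

Tue: 09:18–16:55 = 7 h 37 min − 15 min = 7 h 22 min → rounds to 7 h 30 min
Wed: 07:14–14:45 = 7 h 31 min → rounds to 7 h 30 min
Thu: 05:46–12:57 = 7 h 11 min − 30 min = 6 h 41 min → rounds to 6 h 30 min
Fri: 05:28–14:54 = 9 h 26 min − 15 min = 9 h 11 min → rounds to 9 h 0 min
Total credited: 30 h 30 min.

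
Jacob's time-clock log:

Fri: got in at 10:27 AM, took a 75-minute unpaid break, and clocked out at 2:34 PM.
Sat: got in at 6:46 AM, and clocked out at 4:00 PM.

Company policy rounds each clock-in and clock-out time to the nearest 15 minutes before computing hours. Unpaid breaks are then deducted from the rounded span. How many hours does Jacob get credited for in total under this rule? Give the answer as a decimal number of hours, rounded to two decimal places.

Fri: in 10:27 AM→10:30 AM, out 2:34 PM→2:30 PM; 4 h 0 min − 75 min = 2 h 45 min
Sat: in 6:46 AM→6:45 AM, out 4:00 PM→4:00 PM; 9 h 15 min
Total credited: 12 h 0 min.

12.00 hours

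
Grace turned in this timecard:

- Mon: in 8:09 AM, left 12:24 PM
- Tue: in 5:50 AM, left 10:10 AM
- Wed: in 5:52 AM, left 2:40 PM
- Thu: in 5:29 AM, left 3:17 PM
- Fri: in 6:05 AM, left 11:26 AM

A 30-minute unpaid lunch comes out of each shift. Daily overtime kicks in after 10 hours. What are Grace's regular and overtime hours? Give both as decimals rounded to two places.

Mon: 8:09 AM–12:24 PM = 4 h 15 min; less 30 min break → 3 h 45 min
Tue: 5:50 AM–10:10 AM = 4 h 20 min; less 30 min break → 3 h 50 min
Wed: 5:52 AM–2:40 PM = 8 h 48 min; less 30 min break → 8 h 18 min
Thu: 5:29 AM–3:17 PM = 9 h 48 min; less 30 min break → 9 h 18 min
Fri: 6:05 AM–11:26 AM = 5 h 21 min; less 30 min break → 4 h 51 min
Mon reg 3 h 45 min / OT 0 h 0 min; Tue reg 3 h 50 min / OT 0 h 0 min; Wed reg 8 h 18 min / OT 0 h 0 min; Thu reg 9 h 18 min / OT 0 h 0 min; Fri reg 4 h 51 min / OT 0 h 0 min.
Totals: regular 30 h 2 min, overtime 0 h 0 min.

Regular 30.03 hours, overtime 0.00 hours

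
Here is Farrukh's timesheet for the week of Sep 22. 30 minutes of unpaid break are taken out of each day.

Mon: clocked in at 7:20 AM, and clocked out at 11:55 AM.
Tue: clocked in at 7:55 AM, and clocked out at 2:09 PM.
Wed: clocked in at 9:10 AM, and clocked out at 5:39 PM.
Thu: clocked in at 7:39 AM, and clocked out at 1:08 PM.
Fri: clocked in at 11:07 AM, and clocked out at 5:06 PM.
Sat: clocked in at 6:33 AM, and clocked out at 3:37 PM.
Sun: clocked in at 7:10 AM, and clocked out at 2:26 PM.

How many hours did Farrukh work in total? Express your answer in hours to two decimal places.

43.60 hours

Mon: 7:20 AM–11:55 AM = 4 h 35 min; less 30 min break → 4 h 5 min
Tue: 7:55 AM–2:09 PM = 6 h 14 min; less 30 min break → 5 h 44 min
Wed: 9:10 AM–5:39 PM = 8 h 29 min; less 30 min break → 7 h 59 min
Thu: 7:39 AM–1:08 PM = 5 h 29 min; less 30 min break → 4 h 59 min
Fri: 11:07 AM–5:06 PM = 5 h 59 min; less 30 min break → 5 h 29 min
Sat: 6:33 AM–3:37 PM = 9 h 4 min; less 30 min break → 8 h 34 min
Sun: 7:10 AM–2:26 PM = 7 h 16 min; less 30 min break → 6 h 46 min
Total: 4 h 5 min + 5 h 44 min + 7 h 59 min + 4 h 59 min + 5 h 29 min + 8 h 34 min + 6 h 46 min = 43 h 36 min.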